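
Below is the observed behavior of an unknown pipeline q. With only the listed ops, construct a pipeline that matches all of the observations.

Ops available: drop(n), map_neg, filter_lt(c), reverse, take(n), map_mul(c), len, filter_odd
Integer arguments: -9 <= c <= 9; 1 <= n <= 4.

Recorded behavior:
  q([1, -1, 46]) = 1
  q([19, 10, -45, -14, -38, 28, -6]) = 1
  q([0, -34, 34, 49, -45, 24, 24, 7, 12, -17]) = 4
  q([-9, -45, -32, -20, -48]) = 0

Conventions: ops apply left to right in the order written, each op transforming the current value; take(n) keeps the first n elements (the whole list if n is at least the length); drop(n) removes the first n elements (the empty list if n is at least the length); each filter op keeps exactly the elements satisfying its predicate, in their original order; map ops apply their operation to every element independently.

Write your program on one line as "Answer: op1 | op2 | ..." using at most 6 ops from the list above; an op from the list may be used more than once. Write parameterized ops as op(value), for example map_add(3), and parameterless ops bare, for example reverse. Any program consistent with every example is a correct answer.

drop(2) | map_mul(-1) | filter_lt(0) | map_mul(6) | take(4) | len

Check, running the answer program on each example:
  [1, -1, 46] -> [46] -> [-46] -> [-46] -> [-276] -> [-276] -> 1
  [19, 10, -45, -14, -38, 28, -6] -> [-45, -14, -38, 28, -6] -> [45, 14, 38, -28, 6] -> [-28] -> [-168] -> [-168] -> 1
  [0, -34, 34, 49, -45, 24, 24, 7, 12, -17] -> [34, 49, -45, 24, 24, 7, 12, -17] -> [-34, -49, 45, -24, -24, -7, -12, 17] -> [-34, -49, -24, -24, -7, -12] -> [-204, -294, -144, -144, -42, -72] -> [-204, -294, -144, -144] -> 4
  [-9, -45, -32, -20, -48] -> [-32, -20, -48] -> [32, 20, 48] -> [] -> [] -> [] -> 0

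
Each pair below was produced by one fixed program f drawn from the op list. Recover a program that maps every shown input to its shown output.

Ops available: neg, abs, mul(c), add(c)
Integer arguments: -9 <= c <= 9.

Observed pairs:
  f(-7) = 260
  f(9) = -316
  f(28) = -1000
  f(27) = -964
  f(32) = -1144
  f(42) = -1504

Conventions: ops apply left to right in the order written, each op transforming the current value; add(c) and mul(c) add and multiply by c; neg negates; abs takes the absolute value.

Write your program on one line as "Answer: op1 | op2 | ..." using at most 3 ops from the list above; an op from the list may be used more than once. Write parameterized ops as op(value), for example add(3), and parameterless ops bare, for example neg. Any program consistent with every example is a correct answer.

mul(-9) | mul(4) | add(8)

Check, running the answer program on each example:
  -7 -> 63 -> 252 -> 260
  9 -> -81 -> -324 -> -316
  28 -> -252 -> -1008 -> -1000
  27 -> -243 -> -972 -> -964
  32 -> -288 -> -1152 -> -1144
  42 -> -378 -> -1512 -> -1504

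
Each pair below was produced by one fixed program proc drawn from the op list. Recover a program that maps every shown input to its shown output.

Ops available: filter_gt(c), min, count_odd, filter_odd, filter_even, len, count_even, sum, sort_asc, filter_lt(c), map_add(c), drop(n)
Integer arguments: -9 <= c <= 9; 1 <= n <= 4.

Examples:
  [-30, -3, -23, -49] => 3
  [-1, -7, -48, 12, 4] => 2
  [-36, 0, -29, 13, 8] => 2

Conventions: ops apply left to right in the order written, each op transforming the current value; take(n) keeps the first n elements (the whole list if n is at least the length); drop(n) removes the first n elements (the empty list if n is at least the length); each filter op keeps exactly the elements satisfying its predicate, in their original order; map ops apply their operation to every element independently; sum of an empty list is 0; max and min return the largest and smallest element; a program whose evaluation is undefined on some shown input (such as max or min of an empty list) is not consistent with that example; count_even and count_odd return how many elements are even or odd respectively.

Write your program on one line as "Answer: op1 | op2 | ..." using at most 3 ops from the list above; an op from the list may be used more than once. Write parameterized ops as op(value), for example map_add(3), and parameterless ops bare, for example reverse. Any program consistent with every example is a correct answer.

sort_asc | filter_odd | len

Check, running the answer program on each example:
  [-30, -3, -23, -49] -> [-49, -30, -23, -3] -> [-49, -23, -3] -> 3
  [-1, -7, -48, 12, 4] -> [-48, -7, -1, 4, 12] -> [-7, -1] -> 2
  [-36, 0, -29, 13, 8] -> [-36, -29, 0, 8, 13] -> [-29, 13] -> 2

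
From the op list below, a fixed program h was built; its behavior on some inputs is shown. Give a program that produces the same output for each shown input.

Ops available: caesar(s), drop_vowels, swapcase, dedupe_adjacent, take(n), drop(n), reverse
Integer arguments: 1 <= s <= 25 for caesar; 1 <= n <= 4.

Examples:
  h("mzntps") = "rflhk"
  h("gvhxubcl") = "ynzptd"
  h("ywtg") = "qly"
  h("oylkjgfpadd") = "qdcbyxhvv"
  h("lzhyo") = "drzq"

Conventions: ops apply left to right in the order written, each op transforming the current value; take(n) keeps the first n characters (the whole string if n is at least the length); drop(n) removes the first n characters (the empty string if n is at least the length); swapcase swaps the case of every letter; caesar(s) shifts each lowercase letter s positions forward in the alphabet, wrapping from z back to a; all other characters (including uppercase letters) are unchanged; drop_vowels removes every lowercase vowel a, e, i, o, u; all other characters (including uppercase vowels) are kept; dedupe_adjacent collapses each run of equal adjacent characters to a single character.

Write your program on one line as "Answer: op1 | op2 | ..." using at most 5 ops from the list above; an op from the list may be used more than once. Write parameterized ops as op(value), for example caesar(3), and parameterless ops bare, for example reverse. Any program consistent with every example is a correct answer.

drop_vowels | caesar(6) | caesar(12) | drop_vowels

Check, running the answer program on each example:
  "mzntps" -> "mzntps" -> "sftzvy" -> "erflhk" -> "rflhk"
  "gvhxubcl" -> "gvhxbcl" -> "mbndhir" -> "ynzptud" -> "ynzptd"
  "ywtg" -> "ywtg" -> "eczm" -> "qoly" -> "qly"
  "oylkjgfpadd" -> "ylkjgfpdd" -> "erqpmlvjj" -> "qdcbyxhvv" -> "qdcbyxhvv"
  "lzhyo" -> "lzhy" -> "rfne" -> "drzq" -> "drzq"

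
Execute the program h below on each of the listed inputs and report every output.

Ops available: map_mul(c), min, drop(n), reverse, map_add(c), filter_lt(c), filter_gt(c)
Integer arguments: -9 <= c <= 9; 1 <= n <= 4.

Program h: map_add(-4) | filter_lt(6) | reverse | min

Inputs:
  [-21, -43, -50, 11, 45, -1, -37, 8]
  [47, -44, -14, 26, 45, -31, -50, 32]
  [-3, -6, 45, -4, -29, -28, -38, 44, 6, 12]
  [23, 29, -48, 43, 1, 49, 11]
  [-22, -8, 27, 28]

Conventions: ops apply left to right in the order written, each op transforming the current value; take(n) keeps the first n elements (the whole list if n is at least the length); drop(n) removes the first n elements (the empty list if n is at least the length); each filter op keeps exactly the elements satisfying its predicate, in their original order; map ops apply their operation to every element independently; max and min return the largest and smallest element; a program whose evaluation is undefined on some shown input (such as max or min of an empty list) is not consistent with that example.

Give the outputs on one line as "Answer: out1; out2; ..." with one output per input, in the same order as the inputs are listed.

Execution, op by op:
  [-21, -43, -50, 11, 45, -1, -37, 8] -> [-25, -47, -54, 7, 41, -5, -41, 4] -> [-25, -47, -54, -5, -41, 4] -> [4, -41, -5, -54, -47, -25] -> -54
  [47, -44, -14, 26, 45, -31, -50, 32] -> [43, -48, -18, 22, 41, -35, -54, 28] -> [-48, -18, -35, -54] -> [-54, -35, -18, -48] -> -54
  [-3, -6, 45, -4, -29, -28, -38, 44, 6, 12] -> [-7, -10, 41, -8, -33, -32, -42, 40, 2, 8] -> [-7, -10, -8, -33, -32, -42, 2] -> [2, -42, -32, -33, -8, -10, -7] -> -42
  [23, 29, -48, 43, 1, 49, 11] -> [19, 25, -52, 39, -3, 45, 7] -> [-52, -3] -> [-3, -52] -> -52
  [-22, -8, 27, 28] -> [-26, -12, 23, 24] -> [-26, -12] -> [-12, -26] -> -26

-54; -54; -42; -52; -26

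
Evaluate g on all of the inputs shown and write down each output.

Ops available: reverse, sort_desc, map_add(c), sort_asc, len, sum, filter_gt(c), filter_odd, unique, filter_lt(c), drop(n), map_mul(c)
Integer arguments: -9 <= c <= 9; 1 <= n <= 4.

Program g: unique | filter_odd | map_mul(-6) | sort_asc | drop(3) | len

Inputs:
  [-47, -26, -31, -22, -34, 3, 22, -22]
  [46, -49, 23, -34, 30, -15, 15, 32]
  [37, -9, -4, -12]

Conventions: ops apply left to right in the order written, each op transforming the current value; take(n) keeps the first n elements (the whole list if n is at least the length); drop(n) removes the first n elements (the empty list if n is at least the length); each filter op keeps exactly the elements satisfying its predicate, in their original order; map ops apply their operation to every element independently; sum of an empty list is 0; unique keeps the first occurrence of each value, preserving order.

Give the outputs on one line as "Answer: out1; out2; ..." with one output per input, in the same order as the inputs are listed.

0; 1; 0

Execution, op by op:
  [-47, -26, -31, -22, -34, 3, 22, -22] -> [-47, -26, -31, -22, -34, 3, 22] -> [-47, -31, 3] -> [282, 186, -18] -> [-18, 186, 282] -> [] -> 0
  [46, -49, 23, -34, 30, -15, 15, 32] -> [46, -49, 23, -34, 30, -15, 15, 32] -> [-49, 23, -15, 15] -> [294, -138, 90, -90] -> [-138, -90, 90, 294] -> [294] -> 1
  [37, -9, -4, -12] -> [37, -9, -4, -12] -> [37, -9] -> [-222, 54] -> [-222, 54] -> [] -> 0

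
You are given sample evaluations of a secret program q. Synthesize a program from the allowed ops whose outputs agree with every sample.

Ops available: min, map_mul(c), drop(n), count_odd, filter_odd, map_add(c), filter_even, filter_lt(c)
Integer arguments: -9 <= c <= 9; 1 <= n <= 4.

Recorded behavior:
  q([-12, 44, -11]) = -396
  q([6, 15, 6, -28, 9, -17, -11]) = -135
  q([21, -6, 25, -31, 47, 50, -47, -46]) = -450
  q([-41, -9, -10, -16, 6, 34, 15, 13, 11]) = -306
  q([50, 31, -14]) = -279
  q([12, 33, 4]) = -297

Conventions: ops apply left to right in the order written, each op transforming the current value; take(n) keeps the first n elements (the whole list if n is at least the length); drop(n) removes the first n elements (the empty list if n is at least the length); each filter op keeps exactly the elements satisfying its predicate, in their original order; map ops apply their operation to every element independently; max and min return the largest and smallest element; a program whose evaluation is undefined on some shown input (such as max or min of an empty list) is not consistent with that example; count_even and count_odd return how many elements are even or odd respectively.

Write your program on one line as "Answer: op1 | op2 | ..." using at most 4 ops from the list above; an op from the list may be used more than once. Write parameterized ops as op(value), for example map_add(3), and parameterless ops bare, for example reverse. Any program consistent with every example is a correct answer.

drop(1) | map_mul(-9) | filter_lt(-1) | min

Check, running the answer program on each example:
  [-12, 44, -11] -> [44, -11] -> [-396, 99] -> [-396] -> -396
  [6, 15, 6, -28, 9, -17, -11] -> [15, 6, -28, 9, -17, -11] -> [-135, -54, 252, -81, 153, 99] -> [-135, -54, -81] -> -135
  [21, -6, 25, -31, 47, 50, -47, -46] -> [-6, 25, -31, 47, 50, -47, -46] -> [54, -225, 279, -423, -450, 423, 414] -> [-225, -423, -450] -> -450
  [-41, -9, -10, -16, 6, 34, 15, 13, 11] -> [-9, -10, -16, 6, 34, 15, 13, 11] -> [81, 90, 144, -54, -306, -135, -117, -99] -> [-54, -306, -135, -117, -99] -> -306
  [50, 31, -14] -> [31, -14] -> [-279, 126] -> [-279] -> -279
  [12, 33, 4] -> [33, 4] -> [-297, -36] -> [-297, -36] -> -297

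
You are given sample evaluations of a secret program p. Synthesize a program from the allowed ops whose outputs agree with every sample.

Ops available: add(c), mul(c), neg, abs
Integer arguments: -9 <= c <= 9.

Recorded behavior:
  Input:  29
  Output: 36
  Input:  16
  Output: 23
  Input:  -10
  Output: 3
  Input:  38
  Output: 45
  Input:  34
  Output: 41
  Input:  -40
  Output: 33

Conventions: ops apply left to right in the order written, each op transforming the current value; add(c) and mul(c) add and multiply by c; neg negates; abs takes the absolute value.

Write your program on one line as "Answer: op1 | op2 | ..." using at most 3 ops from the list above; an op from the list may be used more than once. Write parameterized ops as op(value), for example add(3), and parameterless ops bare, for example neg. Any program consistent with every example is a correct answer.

add(7) | abs

Check, running the answer program on each example:
  29 -> 36 -> 36
  16 -> 23 -> 23
  -10 -> -3 -> 3
  38 -> 45 -> 45
  34 -> 41 -> 41
  -40 -> -33 -> 33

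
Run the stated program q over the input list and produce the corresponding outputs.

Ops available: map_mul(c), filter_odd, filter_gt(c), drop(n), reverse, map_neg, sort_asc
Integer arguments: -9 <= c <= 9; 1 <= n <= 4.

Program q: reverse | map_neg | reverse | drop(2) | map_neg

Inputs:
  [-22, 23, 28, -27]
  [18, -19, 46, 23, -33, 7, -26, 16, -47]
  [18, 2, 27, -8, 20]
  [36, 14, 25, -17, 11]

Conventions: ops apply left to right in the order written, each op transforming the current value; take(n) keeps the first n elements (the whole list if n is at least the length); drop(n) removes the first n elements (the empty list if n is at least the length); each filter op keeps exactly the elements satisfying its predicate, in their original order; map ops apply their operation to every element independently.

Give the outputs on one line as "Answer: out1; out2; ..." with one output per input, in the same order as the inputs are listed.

Execution, op by op:
  [-22, 23, 28, -27] -> [-27, 28, 23, -22] -> [27, -28, -23, 22] -> [22, -23, -28, 27] -> [-28, 27] -> [28, -27]
  [18, -19, 46, 23, -33, 7, -26, 16, -47] -> [-47, 16, -26, 7, -33, 23, 46, -19, 18] -> [47, -16, 26, -7, 33, -23, -46, 19, -18] -> [-18, 19, -46, -23, 33, -7, 26, -16, 47] -> [-46, -23, 33, -7, 26, -16, 47] -> [46, 23, -33, 7, -26, 16, -47]
  [18, 2, 27, -8, 20] -> [20, -8, 27, 2, 18] -> [-20, 8, -27, -2, -18] -> [-18, -2, -27, 8, -20] -> [-27, 8, -20] -> [27, -8, 20]
  [36, 14, 25, -17, 11] -> [11, -17, 25, 14, 36] -> [-11, 17, -25, -14, -36] -> [-36, -14, -25, 17, -11] -> [-25, 17, -11] -> [25, -17, 11]

[28, -27]; [46, 23, -33, 7, -26, 16, -47]; [27, -8, 20]; [25, -17, 11]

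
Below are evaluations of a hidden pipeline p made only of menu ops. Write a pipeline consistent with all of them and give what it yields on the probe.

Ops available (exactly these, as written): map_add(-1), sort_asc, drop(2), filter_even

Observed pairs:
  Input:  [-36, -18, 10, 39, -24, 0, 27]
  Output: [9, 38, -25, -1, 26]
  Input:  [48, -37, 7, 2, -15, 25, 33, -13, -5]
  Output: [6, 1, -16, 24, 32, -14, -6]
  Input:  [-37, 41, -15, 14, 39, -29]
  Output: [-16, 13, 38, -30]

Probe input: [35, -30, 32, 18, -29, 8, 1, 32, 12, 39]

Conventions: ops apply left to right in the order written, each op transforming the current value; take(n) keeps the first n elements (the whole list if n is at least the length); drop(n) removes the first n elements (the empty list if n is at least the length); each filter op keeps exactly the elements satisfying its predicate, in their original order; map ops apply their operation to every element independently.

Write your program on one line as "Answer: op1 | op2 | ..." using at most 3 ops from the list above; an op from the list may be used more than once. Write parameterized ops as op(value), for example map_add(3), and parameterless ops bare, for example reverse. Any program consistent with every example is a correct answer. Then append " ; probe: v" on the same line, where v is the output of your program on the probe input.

map_add(-1) | drop(2) ; probe: [31, 17, -30, 7, 0, 31, 11, 38]

Check, running the answer program on each example:
  [-36, -18, 10, 39, -24, 0, 27] -> [-37, -19, 9, 38, -25, -1, 26] -> [9, 38, -25, -1, 26]
  [48, -37, 7, 2, -15, 25, 33, -13, -5] -> [47, -38, 6, 1, -16, 24, 32, -14, -6] -> [6, 1, -16, 24, 32, -14, -6]
  [-37, 41, -15, 14, 39, -29] -> [-38, 40, -16, 13, 38, -30] -> [-16, 13, 38, -30]
  probe: [35, -30, 32, 18, -29, 8, 1, 32, 12, 39] -> [34, -31, 31, 17, -30, 7, 0, 31, 11, 38] -> [31, 17, -30, 7, 0, 31, 11, 38]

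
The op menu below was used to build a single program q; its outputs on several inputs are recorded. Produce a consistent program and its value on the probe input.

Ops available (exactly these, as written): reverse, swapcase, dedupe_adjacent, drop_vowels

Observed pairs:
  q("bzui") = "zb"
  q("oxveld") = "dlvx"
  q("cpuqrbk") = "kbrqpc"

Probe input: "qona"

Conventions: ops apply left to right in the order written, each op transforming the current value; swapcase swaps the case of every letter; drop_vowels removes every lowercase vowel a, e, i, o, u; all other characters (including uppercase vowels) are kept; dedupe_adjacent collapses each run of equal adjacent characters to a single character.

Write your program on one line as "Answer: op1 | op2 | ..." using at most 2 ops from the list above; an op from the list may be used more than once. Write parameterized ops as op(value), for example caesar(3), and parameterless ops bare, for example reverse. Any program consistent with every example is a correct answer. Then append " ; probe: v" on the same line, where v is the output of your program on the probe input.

reverse | drop_vowels ; probe: "nq"

Check, running the answer program on each example:
  "bzui" -> "iuzb" -> "zb"
  "oxveld" -> "dlevxo" -> "dlvx"
  "cpuqrbk" -> "kbrqupc" -> "kbrqpc"
  probe: "qona" -> "anoq" -> "nq"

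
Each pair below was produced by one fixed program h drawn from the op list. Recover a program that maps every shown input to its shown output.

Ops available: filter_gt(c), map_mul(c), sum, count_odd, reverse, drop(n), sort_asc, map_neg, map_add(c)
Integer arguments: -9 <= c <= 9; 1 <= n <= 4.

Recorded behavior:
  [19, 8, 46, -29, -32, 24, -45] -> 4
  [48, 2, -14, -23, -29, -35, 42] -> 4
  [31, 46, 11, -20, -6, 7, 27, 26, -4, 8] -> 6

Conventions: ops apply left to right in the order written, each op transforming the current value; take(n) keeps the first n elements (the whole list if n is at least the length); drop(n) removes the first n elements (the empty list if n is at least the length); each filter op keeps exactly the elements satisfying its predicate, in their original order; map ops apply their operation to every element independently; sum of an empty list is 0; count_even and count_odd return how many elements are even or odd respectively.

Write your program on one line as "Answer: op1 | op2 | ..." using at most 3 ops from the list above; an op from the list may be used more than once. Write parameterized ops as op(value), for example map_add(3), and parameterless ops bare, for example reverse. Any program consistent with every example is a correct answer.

map_add(-9) | map_neg | count_odd

Check, running the answer program on each example:
  [19, 8, 46, -29, -32, 24, -45] -> [10, -1, 37, -38, -41, 15, -54] -> [-10, 1, -37, 38, 41, -15, 54] -> 4
  [48, 2, -14, -23, -29, -35, 42] -> [39, -7, -23, -32, -38, -44, 33] -> [-39, 7, 23, 32, 38, 44, -33] -> 4
  [31, 46, 11, -20, -6, 7, 27, 26, -4, 8] -> [22, 37, 2, -29, -15, -2, 18, 17, -13, -1] -> [-22, -37, -2, 29, 15, 2, -18, -17, 13, 1] -> 6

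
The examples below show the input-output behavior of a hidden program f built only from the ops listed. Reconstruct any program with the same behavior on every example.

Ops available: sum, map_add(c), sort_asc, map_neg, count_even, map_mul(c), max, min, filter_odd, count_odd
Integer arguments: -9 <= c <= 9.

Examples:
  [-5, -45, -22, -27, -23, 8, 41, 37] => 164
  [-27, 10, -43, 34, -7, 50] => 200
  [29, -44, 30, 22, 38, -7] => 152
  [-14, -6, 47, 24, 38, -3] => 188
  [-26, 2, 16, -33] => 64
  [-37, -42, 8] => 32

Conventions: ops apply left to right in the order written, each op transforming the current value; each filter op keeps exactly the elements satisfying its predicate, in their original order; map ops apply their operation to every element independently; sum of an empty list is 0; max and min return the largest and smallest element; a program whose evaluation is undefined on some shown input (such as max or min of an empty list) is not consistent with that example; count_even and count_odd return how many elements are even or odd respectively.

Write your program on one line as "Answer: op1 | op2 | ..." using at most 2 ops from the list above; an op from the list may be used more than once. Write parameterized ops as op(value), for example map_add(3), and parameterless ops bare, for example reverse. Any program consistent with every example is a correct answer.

map_mul(4) | max

Check, running the answer program on each example:
  [-5, -45, -22, -27, -23, 8, 41, 37] -> [-20, -180, -88, -108, -92, 32, 164, 148] -> 164
  [-27, 10, -43, 34, -7, 50] -> [-108, 40, -172, 136, -28, 200] -> 200
  [29, -44, 30, 22, 38, -7] -> [116, -176, 120, 88, 152, -28] -> 152
  [-14, -6, 47, 24, 38, -3] -> [-56, -24, 188, 96, 152, -12] -> 188
  [-26, 2, 16, -33] -> [-104, 8, 64, -132] -> 64
  [-37, -42, 8] -> [-148, -168, 32] -> 32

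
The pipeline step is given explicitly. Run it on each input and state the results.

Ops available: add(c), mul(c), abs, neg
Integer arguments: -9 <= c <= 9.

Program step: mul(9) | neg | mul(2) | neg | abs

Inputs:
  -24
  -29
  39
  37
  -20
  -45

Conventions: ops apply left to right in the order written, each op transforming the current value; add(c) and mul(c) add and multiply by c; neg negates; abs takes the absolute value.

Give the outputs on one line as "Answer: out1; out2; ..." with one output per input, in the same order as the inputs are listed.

Execution, op by op:
  -24 -> -216 -> 216 -> 432 -> -432 -> 432
  -29 -> -261 -> 261 -> 522 -> -522 -> 522
  39 -> 351 -> -351 -> -702 -> 702 -> 702
  37 -> 333 -> -333 -> -666 -> 666 -> 666
  -20 -> -180 -> 180 -> 360 -> -360 -> 360
  -45 -> -405 -> 405 -> 810 -> -810 -> 810

432; 522; 702; 666; 360; 810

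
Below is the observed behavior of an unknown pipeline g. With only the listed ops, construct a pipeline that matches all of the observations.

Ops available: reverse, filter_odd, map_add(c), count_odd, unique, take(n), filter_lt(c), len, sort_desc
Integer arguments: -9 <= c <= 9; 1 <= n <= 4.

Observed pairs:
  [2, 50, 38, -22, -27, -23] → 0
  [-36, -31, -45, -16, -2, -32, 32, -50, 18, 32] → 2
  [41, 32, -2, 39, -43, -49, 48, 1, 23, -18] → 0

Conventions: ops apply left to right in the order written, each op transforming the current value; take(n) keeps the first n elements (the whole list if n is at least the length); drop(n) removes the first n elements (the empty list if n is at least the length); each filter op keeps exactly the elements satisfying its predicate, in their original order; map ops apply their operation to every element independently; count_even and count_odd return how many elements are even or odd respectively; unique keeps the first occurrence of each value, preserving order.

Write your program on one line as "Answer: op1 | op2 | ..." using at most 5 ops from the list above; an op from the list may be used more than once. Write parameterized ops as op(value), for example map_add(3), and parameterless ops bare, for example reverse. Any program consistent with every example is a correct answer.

take(2) | sort_desc | map_add(8) | filter_lt(3) | len

Check, running the answer program on each example:
  [2, 50, 38, -22, -27, -23] -> [2, 50] -> [50, 2] -> [58, 10] -> [] -> 0
  [-36, -31, -45, -16, -2, -32, 32, -50, 18, 32] -> [-36, -31] -> [-31, -36] -> [-23, -28] -> [-23, -28] -> 2
  [41, 32, -2, 39, -43, -49, 48, 1, 23, -18] -> [41, 32] -> [41, 32] -> [49, 40] -> [] -> 0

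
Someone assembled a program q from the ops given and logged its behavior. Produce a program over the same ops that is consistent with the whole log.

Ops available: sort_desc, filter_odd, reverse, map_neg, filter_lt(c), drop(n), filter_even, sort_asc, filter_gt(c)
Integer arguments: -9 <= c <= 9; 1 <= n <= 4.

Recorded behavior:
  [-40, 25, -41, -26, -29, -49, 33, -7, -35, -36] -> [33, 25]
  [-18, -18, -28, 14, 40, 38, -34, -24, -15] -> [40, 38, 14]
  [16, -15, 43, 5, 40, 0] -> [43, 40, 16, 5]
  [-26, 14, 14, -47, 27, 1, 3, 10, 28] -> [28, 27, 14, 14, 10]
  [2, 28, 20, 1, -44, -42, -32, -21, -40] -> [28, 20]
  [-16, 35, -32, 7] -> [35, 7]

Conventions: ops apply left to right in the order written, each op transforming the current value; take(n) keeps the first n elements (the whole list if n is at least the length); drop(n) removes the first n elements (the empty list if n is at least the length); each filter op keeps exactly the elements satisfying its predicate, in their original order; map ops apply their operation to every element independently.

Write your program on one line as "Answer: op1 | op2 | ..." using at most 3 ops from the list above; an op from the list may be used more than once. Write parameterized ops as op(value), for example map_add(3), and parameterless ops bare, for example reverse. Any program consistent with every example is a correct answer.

sort_desc | filter_gt(3)

Check, running the answer program on each example:
  [-40, 25, -41, -26, -29, -49, 33, -7, -35, -36] -> [33, 25, -7, -26, -29, -35, -36, -40, -41, -49] -> [33, 25]
  [-18, -18, -28, 14, 40, 38, -34, -24, -15] -> [40, 38, 14, -15, -18, -18, -24, -28, -34] -> [40, 38, 14]
  [16, -15, 43, 5, 40, 0] -> [43, 40, 16, 5, 0, -15] -> [43, 40, 16, 5]
  [-26, 14, 14, -47, 27, 1, 3, 10, 28] -> [28, 27, 14, 14, 10, 3, 1, -26, -47] -> [28, 27, 14, 14, 10]
  [2, 28, 20, 1, -44, -42, -32, -21, -40] -> [28, 20, 2, 1, -21, -32, -40, -42, -44] -> [28, 20]
  [-16, 35, -32, 7] -> [35, 7, -16, -32] -> [35, 7]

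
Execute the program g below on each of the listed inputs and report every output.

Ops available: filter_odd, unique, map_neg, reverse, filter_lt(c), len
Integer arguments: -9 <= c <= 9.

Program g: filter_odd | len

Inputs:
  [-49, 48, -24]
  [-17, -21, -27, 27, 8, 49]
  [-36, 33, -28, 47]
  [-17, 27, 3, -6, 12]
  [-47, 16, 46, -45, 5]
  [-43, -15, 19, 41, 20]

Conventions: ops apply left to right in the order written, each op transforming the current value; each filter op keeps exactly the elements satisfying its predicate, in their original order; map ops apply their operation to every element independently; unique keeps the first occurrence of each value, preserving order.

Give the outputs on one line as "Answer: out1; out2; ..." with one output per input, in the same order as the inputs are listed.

Execution, op by op:
  [-49, 48, -24] -> [-49] -> 1
  [-17, -21, -27, 27, 8, 49] -> [-17, -21, -27, 27, 49] -> 5
  [-36, 33, -28, 47] -> [33, 47] -> 2
  [-17, 27, 3, -6, 12] -> [-17, 27, 3] -> 3
  [-47, 16, 46, -45, 5] -> [-47, -45, 5] -> 3
  [-43, -15, 19, 41, 20] -> [-43, -15, 19, 41] -> 4

1; 5; 2; 3; 3; 4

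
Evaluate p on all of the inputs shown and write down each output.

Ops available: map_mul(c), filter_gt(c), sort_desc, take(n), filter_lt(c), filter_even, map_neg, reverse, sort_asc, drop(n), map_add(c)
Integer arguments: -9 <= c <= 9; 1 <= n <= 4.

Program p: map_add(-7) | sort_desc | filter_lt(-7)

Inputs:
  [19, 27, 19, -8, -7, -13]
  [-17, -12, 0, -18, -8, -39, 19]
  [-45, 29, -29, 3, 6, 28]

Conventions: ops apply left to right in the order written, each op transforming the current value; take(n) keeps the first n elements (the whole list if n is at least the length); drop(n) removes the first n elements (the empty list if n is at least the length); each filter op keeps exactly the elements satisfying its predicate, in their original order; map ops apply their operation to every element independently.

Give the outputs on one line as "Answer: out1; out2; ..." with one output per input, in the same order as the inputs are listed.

[-14, -15, -20]; [-15, -19, -24, -25, -46]; [-36, -52]

Execution, op by op:
  [19, 27, 19, -8, -7, -13] -> [12, 20, 12, -15, -14, -20] -> [20, 12, 12, -14, -15, -20] -> [-14, -15, -20]
  [-17, -12, 0, -18, -8, -39, 19] -> [-24, -19, -7, -25, -15, -46, 12] -> [12, -7, -15, -19, -24, -25, -46] -> [-15, -19, -24, -25, -46]
  [-45, 29, -29, 3, 6, 28] -> [-52, 22, -36, -4, -1, 21] -> [22, 21, -1, -4, -36, -52] -> [-36, -52]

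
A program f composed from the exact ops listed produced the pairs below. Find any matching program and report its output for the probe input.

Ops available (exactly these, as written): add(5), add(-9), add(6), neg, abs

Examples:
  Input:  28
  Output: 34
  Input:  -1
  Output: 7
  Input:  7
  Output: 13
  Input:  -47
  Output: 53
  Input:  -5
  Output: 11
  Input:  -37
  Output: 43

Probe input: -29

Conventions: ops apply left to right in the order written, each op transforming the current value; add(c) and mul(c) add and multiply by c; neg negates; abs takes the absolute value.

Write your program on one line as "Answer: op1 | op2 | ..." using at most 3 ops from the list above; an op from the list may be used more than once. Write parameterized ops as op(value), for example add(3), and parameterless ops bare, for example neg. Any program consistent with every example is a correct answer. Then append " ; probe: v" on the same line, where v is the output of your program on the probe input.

abs | add(6) ; probe: 35

Check, running the answer program on each example:
  28 -> 28 -> 34
  -1 -> 1 -> 7
  7 -> 7 -> 13
  -47 -> 47 -> 53
  -5 -> 5 -> 11
  -37 -> 37 -> 43
  probe: -29 -> 29 -> 35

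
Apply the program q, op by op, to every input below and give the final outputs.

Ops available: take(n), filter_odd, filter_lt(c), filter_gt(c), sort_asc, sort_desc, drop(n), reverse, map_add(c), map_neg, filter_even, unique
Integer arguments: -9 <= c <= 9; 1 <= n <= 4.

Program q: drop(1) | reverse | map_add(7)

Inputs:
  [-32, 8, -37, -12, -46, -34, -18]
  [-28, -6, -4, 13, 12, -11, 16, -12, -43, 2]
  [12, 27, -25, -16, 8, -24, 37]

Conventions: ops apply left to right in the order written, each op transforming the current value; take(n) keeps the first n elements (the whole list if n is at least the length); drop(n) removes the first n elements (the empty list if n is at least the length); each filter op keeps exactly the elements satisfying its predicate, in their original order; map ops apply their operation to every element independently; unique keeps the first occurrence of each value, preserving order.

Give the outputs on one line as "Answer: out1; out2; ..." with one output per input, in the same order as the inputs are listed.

Execution, op by op:
  [-32, 8, -37, -12, -46, -34, -18] -> [8, -37, -12, -46, -34, -18] -> [-18, -34, -46, -12, -37, 8] -> [-11, -27, -39, -5, -30, 15]
  [-28, -6, -4, 13, 12, -11, 16, -12, -43, 2] -> [-6, -4, 13, 12, -11, 16, -12, -43, 2] -> [2, -43, -12, 16, -11, 12, 13, -4, -6] -> [9, -36, -5, 23, -4, 19, 20, 3, 1]
  [12, 27, -25, -16, 8, -24, 37] -> [27, -25, -16, 8, -24, 37] -> [37, -24, 8, -16, -25, 27] -> [44, -17, 15, -9, -18, 34]

[-11, -27, -39, -5, -30, 15]; [9, -36, -5, 23, -4, 19, 20, 3, 1]; [44, -17, 15, -9, -18, 34]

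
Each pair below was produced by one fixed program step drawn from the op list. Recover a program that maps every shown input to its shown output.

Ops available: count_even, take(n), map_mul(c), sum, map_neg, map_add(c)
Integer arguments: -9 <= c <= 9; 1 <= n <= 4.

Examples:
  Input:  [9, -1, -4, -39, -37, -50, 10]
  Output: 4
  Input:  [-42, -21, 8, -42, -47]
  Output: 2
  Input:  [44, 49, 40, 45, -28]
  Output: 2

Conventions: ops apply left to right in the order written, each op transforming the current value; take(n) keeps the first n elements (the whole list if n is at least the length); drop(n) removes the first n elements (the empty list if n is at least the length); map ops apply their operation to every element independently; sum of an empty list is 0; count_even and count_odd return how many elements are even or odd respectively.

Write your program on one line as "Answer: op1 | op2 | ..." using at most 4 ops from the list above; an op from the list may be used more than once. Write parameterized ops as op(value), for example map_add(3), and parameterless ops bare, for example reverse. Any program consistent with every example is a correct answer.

map_add(6) | map_add(7) | count_even

Check, running the answer program on each example:
  [9, -1, -4, -39, -37, -50, 10] -> [15, 5, 2, -33, -31, -44, 16] -> [22, 12, 9, -26, -24, -37, 23] -> 4
  [-42, -21, 8, -42, -47] -> [-36, -15, 14, -36, -41] -> [-29, -8, 21, -29, -34] -> 2
  [44, 49, 40, 45, -28] -> [50, 55, 46, 51, -22] -> [57, 62, 53, 58, -15] -> 2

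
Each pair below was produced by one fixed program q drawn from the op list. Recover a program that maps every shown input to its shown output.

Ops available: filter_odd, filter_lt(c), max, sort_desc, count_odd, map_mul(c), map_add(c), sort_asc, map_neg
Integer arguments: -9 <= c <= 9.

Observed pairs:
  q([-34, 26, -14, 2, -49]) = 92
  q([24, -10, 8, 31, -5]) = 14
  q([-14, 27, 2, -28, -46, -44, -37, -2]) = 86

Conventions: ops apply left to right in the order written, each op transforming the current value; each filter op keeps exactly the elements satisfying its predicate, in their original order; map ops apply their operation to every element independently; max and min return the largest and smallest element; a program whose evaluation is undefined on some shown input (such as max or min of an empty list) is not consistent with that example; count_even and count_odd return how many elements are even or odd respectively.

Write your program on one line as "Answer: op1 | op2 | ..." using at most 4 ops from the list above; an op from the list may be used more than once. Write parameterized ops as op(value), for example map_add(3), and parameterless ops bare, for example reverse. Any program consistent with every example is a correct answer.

map_add(3) | map_mul(-2) | max

Check, running the answer program on each example:
  [-34, 26, -14, 2, -49] -> [-31, 29, -11, 5, -46] -> [62, -58, 22, -10, 92] -> 92
  [24, -10, 8, 31, -5] -> [27, -7, 11, 34, -2] -> [-54, 14, -22, -68, 4] -> 14
  [-14, 27, 2, -28, -46, -44, -37, -2] -> [-11, 30, 5, -25, -43, -41, -34, 1] -> [22, -60, -10, 50, 86, 82, 68, -2] -> 86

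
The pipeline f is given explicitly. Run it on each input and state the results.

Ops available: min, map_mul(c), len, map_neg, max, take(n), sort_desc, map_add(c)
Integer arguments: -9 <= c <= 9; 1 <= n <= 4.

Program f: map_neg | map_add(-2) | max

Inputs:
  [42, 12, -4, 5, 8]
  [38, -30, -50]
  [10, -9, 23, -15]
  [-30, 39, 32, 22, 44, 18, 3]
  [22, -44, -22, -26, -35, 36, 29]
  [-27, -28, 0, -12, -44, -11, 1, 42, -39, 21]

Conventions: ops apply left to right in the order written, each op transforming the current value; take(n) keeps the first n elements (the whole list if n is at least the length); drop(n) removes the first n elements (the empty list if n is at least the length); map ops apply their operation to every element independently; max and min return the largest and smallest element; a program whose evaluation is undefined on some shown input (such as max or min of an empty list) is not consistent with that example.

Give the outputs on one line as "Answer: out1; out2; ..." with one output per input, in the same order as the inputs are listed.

2; 48; 13; 28; 42; 42

Execution, op by op:
  [42, 12, -4, 5, 8] -> [-42, -12, 4, -5, -8] -> [-44, -14, 2, -7, -10] -> 2
  [38, -30, -50] -> [-38, 30, 50] -> [-40, 28, 48] -> 48
  [10, -9, 23, -15] -> [-10, 9, -23, 15] -> [-12, 7, -25, 13] -> 13
  [-30, 39, 32, 22, 44, 18, 3] -> [30, -39, -32, -22, -44, -18, -3] -> [28, -41, -34, -24, -46, -20, -5] -> 28
  [22, -44, -22, -26, -35, 36, 29] -> [-22, 44, 22, 26, 35, -36, -29] -> [-24, 42, 20, 24, 33, -38, -31] -> 42
  [-27, -28, 0, -12, -44, -11, 1, 42, -39, 21] -> [27, 28, 0, 12, 44, 11, -1, -42, 39, -21] -> [25, 26, -2, 10, 42, 9, -3, -44, 37, -23] -> 42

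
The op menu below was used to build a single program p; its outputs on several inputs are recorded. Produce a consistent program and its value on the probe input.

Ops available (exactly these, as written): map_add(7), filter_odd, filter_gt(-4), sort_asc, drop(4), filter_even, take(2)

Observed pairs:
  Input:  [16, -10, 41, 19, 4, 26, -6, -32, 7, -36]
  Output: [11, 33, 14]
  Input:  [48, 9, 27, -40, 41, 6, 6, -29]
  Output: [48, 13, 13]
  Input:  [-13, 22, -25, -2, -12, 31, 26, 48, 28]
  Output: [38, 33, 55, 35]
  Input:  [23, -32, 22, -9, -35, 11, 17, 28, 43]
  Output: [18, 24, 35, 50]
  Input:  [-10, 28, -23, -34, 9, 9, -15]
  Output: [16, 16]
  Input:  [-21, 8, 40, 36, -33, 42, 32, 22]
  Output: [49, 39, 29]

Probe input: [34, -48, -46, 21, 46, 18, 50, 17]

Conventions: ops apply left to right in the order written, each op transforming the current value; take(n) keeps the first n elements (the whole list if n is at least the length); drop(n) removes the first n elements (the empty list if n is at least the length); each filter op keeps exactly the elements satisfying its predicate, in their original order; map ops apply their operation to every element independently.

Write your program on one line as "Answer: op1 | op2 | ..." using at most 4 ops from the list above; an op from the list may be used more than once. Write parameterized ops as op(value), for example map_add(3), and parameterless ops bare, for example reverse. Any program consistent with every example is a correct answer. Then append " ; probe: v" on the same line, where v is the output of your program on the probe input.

drop(4) | filter_gt(-4) | map_add(7) ; probe: [53, 25, 57, 24]

Check, running the answer program on each example:
  [16, -10, 41, 19, 4, 26, -6, -32, 7, -36] -> [4, 26, -6, -32, 7, -36] -> [4, 26, 7] -> [11, 33, 14]
  [48, 9, 27, -40, 41, 6, 6, -29] -> [41, 6, 6, -29] -> [41, 6, 6] -> [48, 13, 13]
  [-13, 22, -25, -2, -12, 31, 26, 48, 28] -> [-12, 31, 26, 48, 28] -> [31, 26, 48, 28] -> [38, 33, 55, 35]
  [23, -32, 22, -9, -35, 11, 17, 28, 43] -> [-35, 11, 17, 28, 43] -> [11, 17, 28, 43] -> [18, 24, 35, 50]
  [-10, 28, -23, -34, 9, 9, -15] -> [9, 9, -15] -> [9, 9] -> [16, 16]
  [-21, 8, 40, 36, -33, 42, 32, 22] -> [-33, 42, 32, 22] -> [42, 32, 22] -> [49, 39, 29]
  probe: [34, -48, -46, 21, 46, 18, 50, 17] -> [46, 18, 50, 17] -> [46, 18, 50, 17] -> [53, 25, 57, 24]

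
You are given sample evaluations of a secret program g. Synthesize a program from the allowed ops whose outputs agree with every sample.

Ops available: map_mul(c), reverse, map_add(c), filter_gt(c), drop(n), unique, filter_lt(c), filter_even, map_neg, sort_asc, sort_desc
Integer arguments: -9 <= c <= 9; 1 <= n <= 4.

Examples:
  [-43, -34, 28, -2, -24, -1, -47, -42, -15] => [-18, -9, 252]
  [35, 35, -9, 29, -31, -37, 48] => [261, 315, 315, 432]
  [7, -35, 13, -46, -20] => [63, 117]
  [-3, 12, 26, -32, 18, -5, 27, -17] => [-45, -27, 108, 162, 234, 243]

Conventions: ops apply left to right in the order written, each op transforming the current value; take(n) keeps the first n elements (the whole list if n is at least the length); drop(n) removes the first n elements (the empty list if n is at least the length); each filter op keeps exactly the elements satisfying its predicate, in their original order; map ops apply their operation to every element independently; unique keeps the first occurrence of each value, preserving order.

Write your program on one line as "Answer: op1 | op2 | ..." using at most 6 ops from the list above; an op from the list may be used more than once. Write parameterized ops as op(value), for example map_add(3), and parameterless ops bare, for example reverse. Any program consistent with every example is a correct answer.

filter_gt(-8) | map_neg | map_mul(-9) | sort_desc | sort_asc

Check, running the answer program on each example:
  [-43, -34, 28, -2, -24, -1, -47, -42, -15] -> [28, -2, -1] -> [-28, 2, 1] -> [252, -18, -9] -> [252, -9, -18] -> [-18, -9, 252]
  [35, 35, -9, 29, -31, -37, 48] -> [35, 35, 29, 48] -> [-35, -35, -29, -48] -> [315, 315, 261, 432] -> [432, 315, 315, 261] -> [261, 315, 315, 432]
  [7, -35, 13, -46, -20] -> [7, 13] -> [-7, -13] -> [63, 117] -> [117, 63] -> [63, 117]
  [-3, 12, 26, -32, 18, -5, 27, -17] -> [-3, 12, 26, 18, -5, 27] -> [3, -12, -26, -18, 5, -27] -> [-27, 108, 234, 162, -45, 243] -> [243, 234, 162, 108, -27, -45] -> [-45, -27, 108, 162, 234, 243]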